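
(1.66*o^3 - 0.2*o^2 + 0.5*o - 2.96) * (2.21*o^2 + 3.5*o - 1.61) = 3.6686*o^5 + 5.368*o^4 - 2.2676*o^3 - 4.4696*o^2 - 11.165*o + 4.7656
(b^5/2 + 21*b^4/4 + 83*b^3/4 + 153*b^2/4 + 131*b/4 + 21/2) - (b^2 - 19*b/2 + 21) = b^5/2 + 21*b^4/4 + 83*b^3/4 + 149*b^2/4 + 169*b/4 - 21/2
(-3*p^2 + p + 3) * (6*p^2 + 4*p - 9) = -18*p^4 - 6*p^3 + 49*p^2 + 3*p - 27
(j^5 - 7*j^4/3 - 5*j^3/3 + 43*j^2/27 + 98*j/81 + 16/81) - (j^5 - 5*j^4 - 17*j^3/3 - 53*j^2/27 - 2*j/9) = 8*j^4/3 + 4*j^3 + 32*j^2/9 + 116*j/81 + 16/81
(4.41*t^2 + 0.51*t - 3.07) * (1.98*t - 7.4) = 8.7318*t^3 - 31.6242*t^2 - 9.8526*t + 22.718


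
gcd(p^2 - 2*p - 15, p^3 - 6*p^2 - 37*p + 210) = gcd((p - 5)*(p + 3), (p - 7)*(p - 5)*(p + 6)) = p - 5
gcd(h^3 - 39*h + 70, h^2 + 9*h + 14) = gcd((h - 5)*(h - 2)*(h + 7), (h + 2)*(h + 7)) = h + 7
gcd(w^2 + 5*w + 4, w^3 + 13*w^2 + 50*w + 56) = w + 4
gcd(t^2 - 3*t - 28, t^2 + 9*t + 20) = t + 4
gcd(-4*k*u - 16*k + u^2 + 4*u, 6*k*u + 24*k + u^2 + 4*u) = u + 4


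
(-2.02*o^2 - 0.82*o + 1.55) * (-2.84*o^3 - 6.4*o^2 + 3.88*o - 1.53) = 5.7368*o^5 + 15.2568*o^4 - 6.9916*o^3 - 10.011*o^2 + 7.2686*o - 2.3715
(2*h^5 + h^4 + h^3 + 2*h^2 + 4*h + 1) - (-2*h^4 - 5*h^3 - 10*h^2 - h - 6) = 2*h^5 + 3*h^4 + 6*h^3 + 12*h^2 + 5*h + 7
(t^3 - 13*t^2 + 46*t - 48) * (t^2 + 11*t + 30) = t^5 - 2*t^4 - 67*t^3 + 68*t^2 + 852*t - 1440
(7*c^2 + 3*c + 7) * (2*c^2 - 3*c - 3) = 14*c^4 - 15*c^3 - 16*c^2 - 30*c - 21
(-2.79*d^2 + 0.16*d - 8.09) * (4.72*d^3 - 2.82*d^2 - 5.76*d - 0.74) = -13.1688*d^5 + 8.623*d^4 - 22.5656*d^3 + 23.9568*d^2 + 46.48*d + 5.9866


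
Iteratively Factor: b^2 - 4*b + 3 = (b - 1)*(b - 3)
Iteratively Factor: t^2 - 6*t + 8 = (t - 4)*(t - 2)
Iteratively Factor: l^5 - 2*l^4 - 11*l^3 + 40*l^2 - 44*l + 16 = (l - 2)*(l^4 - 11*l^2 + 18*l - 8) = (l - 2)*(l - 1)*(l^3 + l^2 - 10*l + 8) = (l - 2)*(l - 1)*(l + 4)*(l^2 - 3*l + 2) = (l - 2)*(l - 1)^2*(l + 4)*(l - 2)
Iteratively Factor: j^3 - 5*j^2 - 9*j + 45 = (j - 3)*(j^2 - 2*j - 15) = (j - 5)*(j - 3)*(j + 3)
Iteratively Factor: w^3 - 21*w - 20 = (w + 1)*(w^2 - w - 20) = (w - 5)*(w + 1)*(w + 4)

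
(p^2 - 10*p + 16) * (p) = p^3 - 10*p^2 + 16*p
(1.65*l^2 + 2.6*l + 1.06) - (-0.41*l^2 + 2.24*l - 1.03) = 2.06*l^2 + 0.36*l + 2.09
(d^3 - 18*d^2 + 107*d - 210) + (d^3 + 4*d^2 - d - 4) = 2*d^3 - 14*d^2 + 106*d - 214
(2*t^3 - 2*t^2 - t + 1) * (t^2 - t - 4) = 2*t^5 - 4*t^4 - 7*t^3 + 10*t^2 + 3*t - 4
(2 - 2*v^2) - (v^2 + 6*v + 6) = -3*v^2 - 6*v - 4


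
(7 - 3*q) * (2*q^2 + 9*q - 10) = -6*q^3 - 13*q^2 + 93*q - 70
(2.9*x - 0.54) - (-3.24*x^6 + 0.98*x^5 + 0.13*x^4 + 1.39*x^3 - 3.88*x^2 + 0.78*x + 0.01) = 3.24*x^6 - 0.98*x^5 - 0.13*x^4 - 1.39*x^3 + 3.88*x^2 + 2.12*x - 0.55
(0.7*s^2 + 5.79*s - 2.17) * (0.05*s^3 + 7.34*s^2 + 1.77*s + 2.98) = 0.035*s^5 + 5.4275*s^4 + 43.6291*s^3 - 3.5935*s^2 + 13.4133*s - 6.4666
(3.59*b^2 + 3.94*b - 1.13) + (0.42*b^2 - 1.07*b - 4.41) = 4.01*b^2 + 2.87*b - 5.54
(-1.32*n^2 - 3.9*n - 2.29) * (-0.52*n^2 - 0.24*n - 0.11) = 0.6864*n^4 + 2.3448*n^3 + 2.272*n^2 + 0.9786*n + 0.2519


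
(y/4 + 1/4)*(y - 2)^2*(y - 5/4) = y^4/4 - 17*y^3/16 + 15*y^2/16 + y - 5/4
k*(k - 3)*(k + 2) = k^3 - k^2 - 6*k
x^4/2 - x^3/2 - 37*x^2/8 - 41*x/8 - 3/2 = (x/2 + 1/2)*(x - 4)*(x + 1/2)*(x + 3/2)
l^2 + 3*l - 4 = (l - 1)*(l + 4)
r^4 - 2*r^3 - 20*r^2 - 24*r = r*(r - 6)*(r + 2)^2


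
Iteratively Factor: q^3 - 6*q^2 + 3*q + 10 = (q - 5)*(q^2 - q - 2) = (q - 5)*(q - 2)*(q + 1)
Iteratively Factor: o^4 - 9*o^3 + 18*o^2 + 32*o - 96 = (o - 4)*(o^3 - 5*o^2 - 2*o + 24) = (o - 4)^2*(o^2 - o - 6) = (o - 4)^2*(o - 3)*(o + 2)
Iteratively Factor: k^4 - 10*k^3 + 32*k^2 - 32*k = (k - 2)*(k^3 - 8*k^2 + 16*k) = k*(k - 2)*(k^2 - 8*k + 16) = k*(k - 4)*(k - 2)*(k - 4)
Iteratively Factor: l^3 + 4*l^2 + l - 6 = (l + 2)*(l^2 + 2*l - 3) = (l + 2)*(l + 3)*(l - 1)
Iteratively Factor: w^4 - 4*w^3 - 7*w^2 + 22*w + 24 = (w - 3)*(w^3 - w^2 - 10*w - 8) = (w - 3)*(w + 1)*(w^2 - 2*w - 8) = (w - 4)*(w - 3)*(w + 1)*(w + 2)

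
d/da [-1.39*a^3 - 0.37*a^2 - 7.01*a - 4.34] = -4.17*a^2 - 0.74*a - 7.01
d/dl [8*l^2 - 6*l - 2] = 16*l - 6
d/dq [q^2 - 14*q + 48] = 2*q - 14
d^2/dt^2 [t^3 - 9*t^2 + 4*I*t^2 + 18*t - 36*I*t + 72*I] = 6*t - 18 + 8*I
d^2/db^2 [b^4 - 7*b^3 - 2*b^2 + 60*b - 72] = 12*b^2 - 42*b - 4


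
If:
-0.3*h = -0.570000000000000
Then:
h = 1.90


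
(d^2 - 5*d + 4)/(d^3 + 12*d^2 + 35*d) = (d^2 - 5*d + 4)/(d*(d^2 + 12*d + 35))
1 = 1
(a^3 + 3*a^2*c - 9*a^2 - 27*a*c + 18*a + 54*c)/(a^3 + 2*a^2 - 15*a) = (a^2 + 3*a*c - 6*a - 18*c)/(a*(a + 5))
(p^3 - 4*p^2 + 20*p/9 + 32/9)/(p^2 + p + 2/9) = (3*p^2 - 14*p + 16)/(3*p + 1)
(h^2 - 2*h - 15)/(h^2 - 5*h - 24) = (h - 5)/(h - 8)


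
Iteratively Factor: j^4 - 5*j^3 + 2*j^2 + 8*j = (j - 2)*(j^3 - 3*j^2 - 4*j) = (j - 4)*(j - 2)*(j^2 + j) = (j - 4)*(j - 2)*(j + 1)*(j)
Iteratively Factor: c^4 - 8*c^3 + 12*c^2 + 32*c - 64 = (c - 2)*(c^3 - 6*c^2 + 32) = (c - 4)*(c - 2)*(c^2 - 2*c - 8) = (c - 4)^2*(c - 2)*(c + 2)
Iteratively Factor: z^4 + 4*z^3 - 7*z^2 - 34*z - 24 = (z - 3)*(z^3 + 7*z^2 + 14*z + 8) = (z - 3)*(z + 4)*(z^2 + 3*z + 2) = (z - 3)*(z + 2)*(z + 4)*(z + 1)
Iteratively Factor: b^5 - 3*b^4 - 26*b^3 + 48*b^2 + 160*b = (b - 5)*(b^4 + 2*b^3 - 16*b^2 - 32*b) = (b - 5)*(b + 2)*(b^3 - 16*b) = (b - 5)*(b - 4)*(b + 2)*(b^2 + 4*b) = b*(b - 5)*(b - 4)*(b + 2)*(b + 4)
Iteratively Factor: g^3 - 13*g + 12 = (g + 4)*(g^2 - 4*g + 3) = (g - 1)*(g + 4)*(g - 3)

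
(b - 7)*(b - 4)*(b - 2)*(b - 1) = b^4 - 14*b^3 + 63*b^2 - 106*b + 56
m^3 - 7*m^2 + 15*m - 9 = (m - 3)^2*(m - 1)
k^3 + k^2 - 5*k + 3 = (k - 1)^2*(k + 3)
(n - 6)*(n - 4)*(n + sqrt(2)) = n^3 - 10*n^2 + sqrt(2)*n^2 - 10*sqrt(2)*n + 24*n + 24*sqrt(2)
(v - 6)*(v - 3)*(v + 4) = v^3 - 5*v^2 - 18*v + 72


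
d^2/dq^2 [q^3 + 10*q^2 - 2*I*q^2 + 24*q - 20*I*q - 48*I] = 6*q + 20 - 4*I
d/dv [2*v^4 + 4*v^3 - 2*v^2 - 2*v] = 8*v^3 + 12*v^2 - 4*v - 2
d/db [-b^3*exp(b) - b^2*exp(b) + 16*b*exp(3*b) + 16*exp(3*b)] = (-b^3 - 4*b^2 + 48*b*exp(2*b) - 2*b + 64*exp(2*b))*exp(b)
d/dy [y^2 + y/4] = 2*y + 1/4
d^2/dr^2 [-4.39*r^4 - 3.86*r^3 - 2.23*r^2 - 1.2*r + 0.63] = -52.68*r^2 - 23.16*r - 4.46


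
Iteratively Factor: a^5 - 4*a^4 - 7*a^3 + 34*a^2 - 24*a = (a - 4)*(a^4 - 7*a^2 + 6*a) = (a - 4)*(a - 2)*(a^3 + 2*a^2 - 3*a) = (a - 4)*(a - 2)*(a - 1)*(a^2 + 3*a) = a*(a - 4)*(a - 2)*(a - 1)*(a + 3)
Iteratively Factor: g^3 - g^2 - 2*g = (g)*(g^2 - g - 2) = g*(g + 1)*(g - 2)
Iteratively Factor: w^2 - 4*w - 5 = (w + 1)*(w - 5)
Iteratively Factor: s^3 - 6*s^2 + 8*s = (s - 4)*(s^2 - 2*s) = s*(s - 4)*(s - 2)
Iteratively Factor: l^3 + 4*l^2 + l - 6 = (l - 1)*(l^2 + 5*l + 6) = (l - 1)*(l + 2)*(l + 3)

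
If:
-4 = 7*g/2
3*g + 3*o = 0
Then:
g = -8/7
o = 8/7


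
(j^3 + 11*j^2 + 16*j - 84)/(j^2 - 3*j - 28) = (-j^3 - 11*j^2 - 16*j + 84)/(-j^2 + 3*j + 28)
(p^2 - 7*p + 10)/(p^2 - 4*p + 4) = (p - 5)/(p - 2)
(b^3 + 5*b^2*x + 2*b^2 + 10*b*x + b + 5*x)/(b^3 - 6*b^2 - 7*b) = (b^2 + 5*b*x + b + 5*x)/(b*(b - 7))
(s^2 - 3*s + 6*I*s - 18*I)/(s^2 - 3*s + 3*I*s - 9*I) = (s + 6*I)/(s + 3*I)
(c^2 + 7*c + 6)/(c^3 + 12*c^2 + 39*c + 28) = (c + 6)/(c^2 + 11*c + 28)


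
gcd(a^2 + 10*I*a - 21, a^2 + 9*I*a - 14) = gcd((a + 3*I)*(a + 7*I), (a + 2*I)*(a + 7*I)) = a + 7*I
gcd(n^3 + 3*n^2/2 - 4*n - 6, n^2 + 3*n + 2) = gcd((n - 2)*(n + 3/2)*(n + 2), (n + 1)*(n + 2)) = n + 2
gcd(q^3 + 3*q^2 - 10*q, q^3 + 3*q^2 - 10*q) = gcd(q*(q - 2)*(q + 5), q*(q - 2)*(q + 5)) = q^3 + 3*q^2 - 10*q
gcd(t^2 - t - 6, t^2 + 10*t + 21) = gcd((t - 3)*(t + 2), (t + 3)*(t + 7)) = 1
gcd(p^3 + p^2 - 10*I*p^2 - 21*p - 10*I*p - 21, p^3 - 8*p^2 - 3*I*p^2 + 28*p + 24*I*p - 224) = p - 7*I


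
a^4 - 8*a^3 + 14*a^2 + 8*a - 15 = (a - 5)*(a - 3)*(a - 1)*(a + 1)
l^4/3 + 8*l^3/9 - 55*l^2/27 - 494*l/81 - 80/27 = (l/3 + 1)*(l - 8/3)*(l + 2/3)*(l + 5/3)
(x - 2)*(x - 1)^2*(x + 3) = x^4 - x^3 - 7*x^2 + 13*x - 6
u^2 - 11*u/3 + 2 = (u - 3)*(u - 2/3)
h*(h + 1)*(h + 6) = h^3 + 7*h^2 + 6*h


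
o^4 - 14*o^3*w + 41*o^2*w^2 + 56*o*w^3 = o*(o - 8*w)*(o - 7*w)*(o + w)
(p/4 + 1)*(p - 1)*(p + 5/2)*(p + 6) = p^4/4 + 23*p^3/8 + 73*p^2/8 + 11*p/4 - 15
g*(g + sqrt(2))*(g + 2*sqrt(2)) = g^3 + 3*sqrt(2)*g^2 + 4*g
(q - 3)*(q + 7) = q^2 + 4*q - 21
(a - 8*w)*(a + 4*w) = a^2 - 4*a*w - 32*w^2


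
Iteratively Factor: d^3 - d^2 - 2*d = (d + 1)*(d^2 - 2*d) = d*(d + 1)*(d - 2)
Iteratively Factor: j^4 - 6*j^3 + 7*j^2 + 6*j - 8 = (j - 2)*(j^3 - 4*j^2 - j + 4) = (j - 2)*(j + 1)*(j^2 - 5*j + 4) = (j - 4)*(j - 2)*(j + 1)*(j - 1)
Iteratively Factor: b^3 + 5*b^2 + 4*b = (b + 1)*(b^2 + 4*b) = (b + 1)*(b + 4)*(b)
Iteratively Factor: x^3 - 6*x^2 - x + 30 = (x - 3)*(x^2 - 3*x - 10) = (x - 3)*(x + 2)*(x - 5)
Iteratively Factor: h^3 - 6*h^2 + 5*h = (h)*(h^2 - 6*h + 5) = h*(h - 1)*(h - 5)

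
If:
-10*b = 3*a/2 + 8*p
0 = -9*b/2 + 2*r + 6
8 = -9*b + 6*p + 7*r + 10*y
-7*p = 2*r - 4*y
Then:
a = 2912*y/243 - 7600/243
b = 668/81 - 376*y/81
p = 32*y/9 - 40/9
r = 140/9 - 94*y/9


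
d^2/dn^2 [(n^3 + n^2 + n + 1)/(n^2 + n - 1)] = 2*(2*n^3 + 3*n^2 + 9*n + 4)/(n^6 + 3*n^5 - 5*n^3 + 3*n - 1)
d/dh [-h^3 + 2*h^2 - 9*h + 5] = -3*h^2 + 4*h - 9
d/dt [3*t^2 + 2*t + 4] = 6*t + 2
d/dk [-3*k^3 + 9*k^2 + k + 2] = -9*k^2 + 18*k + 1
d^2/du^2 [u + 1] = 0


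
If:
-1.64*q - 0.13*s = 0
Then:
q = -0.0792682926829268*s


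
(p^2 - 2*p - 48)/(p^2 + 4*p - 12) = (p - 8)/(p - 2)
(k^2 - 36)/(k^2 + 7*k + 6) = (k - 6)/(k + 1)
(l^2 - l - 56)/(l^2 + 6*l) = (l^2 - l - 56)/(l*(l + 6))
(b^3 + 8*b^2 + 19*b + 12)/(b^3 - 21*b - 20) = (b + 3)/(b - 5)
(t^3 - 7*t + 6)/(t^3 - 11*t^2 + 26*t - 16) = (t + 3)/(t - 8)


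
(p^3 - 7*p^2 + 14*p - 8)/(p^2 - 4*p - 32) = (-p^3 + 7*p^2 - 14*p + 8)/(-p^2 + 4*p + 32)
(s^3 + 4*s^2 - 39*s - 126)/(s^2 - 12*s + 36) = (s^2 + 10*s + 21)/(s - 6)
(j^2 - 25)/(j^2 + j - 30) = (j + 5)/(j + 6)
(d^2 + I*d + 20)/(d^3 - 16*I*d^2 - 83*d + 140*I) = (d + 5*I)/(d^2 - 12*I*d - 35)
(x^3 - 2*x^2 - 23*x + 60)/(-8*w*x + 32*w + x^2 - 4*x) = (x^2 + 2*x - 15)/(-8*w + x)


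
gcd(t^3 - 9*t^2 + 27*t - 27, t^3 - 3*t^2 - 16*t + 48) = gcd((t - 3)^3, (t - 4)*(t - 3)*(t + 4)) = t - 3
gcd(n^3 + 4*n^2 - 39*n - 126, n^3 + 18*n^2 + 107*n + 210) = n + 7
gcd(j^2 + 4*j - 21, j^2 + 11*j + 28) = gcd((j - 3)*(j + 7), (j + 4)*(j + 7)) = j + 7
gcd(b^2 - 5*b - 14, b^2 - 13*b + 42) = b - 7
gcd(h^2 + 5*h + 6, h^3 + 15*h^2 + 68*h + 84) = h + 2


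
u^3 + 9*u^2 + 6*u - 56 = (u - 2)*(u + 4)*(u + 7)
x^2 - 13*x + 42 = (x - 7)*(x - 6)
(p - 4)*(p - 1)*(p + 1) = p^3 - 4*p^2 - p + 4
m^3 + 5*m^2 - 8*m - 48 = (m - 3)*(m + 4)^2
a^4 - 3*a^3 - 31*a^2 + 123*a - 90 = (a - 5)*(a - 3)*(a - 1)*(a + 6)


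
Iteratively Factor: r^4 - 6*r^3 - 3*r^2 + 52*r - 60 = (r - 2)*(r^3 - 4*r^2 - 11*r + 30) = (r - 5)*(r - 2)*(r^2 + r - 6) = (r - 5)*(r - 2)^2*(r + 3)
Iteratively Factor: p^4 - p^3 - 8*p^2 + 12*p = (p - 2)*(p^3 + p^2 - 6*p) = p*(p - 2)*(p^2 + p - 6) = p*(p - 2)*(p + 3)*(p - 2)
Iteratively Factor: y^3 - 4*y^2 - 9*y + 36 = (y + 3)*(y^2 - 7*y + 12) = (y - 3)*(y + 3)*(y - 4)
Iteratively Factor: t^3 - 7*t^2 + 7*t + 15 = (t - 3)*(t^2 - 4*t - 5) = (t - 5)*(t - 3)*(t + 1)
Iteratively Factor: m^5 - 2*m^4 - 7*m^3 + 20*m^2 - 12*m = (m - 2)*(m^4 - 7*m^2 + 6*m) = (m - 2)^2*(m^3 + 2*m^2 - 3*m) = m*(m - 2)^2*(m^2 + 2*m - 3) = m*(m - 2)^2*(m - 1)*(m + 3)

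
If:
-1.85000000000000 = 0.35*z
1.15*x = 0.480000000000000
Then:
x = 0.42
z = -5.29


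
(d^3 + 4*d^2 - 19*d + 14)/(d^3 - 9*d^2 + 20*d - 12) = (d + 7)/(d - 6)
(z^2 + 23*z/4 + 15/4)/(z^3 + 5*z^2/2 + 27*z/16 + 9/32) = 8*(z + 5)/(8*z^2 + 14*z + 3)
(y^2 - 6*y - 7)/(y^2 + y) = (y - 7)/y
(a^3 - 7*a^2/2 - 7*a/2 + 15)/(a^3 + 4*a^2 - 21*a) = (a^2 - a/2 - 5)/(a*(a + 7))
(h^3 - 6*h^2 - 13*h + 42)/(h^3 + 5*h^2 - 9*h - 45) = (h^2 - 9*h + 14)/(h^2 + 2*h - 15)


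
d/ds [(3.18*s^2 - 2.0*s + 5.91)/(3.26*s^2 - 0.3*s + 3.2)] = (5.566*s^2 - 18.1812*s - 4.627)/(10.6276*s^4 - 1.956*s^3 + 20.954*s^2 - 1.92*s + 10.24)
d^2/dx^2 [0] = 0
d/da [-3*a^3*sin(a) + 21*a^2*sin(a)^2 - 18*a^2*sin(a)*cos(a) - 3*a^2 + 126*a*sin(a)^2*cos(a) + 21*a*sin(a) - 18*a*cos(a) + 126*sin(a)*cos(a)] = -3*a^3*cos(a) - 9*a^2*sin(a) + 21*a^2*sin(2*a) - 18*a^2*cos(2*a) - 27*a*sin(a)/2 - 18*a*sin(2*a) + 189*a*sin(3*a)/2 + 21*a*cos(a) - 21*a*cos(2*a) + 15*a + 21*sin(a) + 27*cos(a)/2 + 126*cos(2*a) - 63*cos(3*a)/2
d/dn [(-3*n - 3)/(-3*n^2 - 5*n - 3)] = 3*(3*n^2 + 5*n - (n + 1)*(6*n + 5) + 3)/(3*n^2 + 5*n + 3)^2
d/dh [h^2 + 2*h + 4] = 2*h + 2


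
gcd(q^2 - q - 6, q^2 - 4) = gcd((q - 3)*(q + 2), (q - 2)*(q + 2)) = q + 2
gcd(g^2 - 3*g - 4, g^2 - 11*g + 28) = g - 4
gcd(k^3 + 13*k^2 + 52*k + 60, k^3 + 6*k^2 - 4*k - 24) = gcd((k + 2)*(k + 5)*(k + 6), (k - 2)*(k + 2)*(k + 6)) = k^2 + 8*k + 12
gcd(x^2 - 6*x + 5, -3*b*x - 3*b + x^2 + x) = 1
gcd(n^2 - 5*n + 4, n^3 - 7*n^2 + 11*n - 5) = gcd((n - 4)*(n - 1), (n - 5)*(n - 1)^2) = n - 1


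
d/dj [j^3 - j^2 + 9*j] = 3*j^2 - 2*j + 9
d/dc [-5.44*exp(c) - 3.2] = -5.44*exp(c)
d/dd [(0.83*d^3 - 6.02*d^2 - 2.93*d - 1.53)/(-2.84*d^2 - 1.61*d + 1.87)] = (-2.3572*d^4 - 2.6726*d^3 + 6.0273*d^2 - 31.2052*d - 7.9424)/(8.0656*d^4 + 9.1448*d^3 - 8.0295*d^2 - 6.0214*d + 3.4969)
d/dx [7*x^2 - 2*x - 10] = 14*x - 2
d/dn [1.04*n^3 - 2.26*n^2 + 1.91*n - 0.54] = 3.12*n^2 - 4.52*n + 1.91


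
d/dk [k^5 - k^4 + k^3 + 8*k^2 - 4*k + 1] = 5*k^4 - 4*k^3 + 3*k^2 + 16*k - 4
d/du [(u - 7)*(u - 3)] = 2*u - 10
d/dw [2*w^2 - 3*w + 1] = 4*w - 3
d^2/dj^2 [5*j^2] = 10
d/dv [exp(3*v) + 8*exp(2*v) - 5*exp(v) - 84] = (3*exp(2*v) + 16*exp(v) - 5)*exp(v)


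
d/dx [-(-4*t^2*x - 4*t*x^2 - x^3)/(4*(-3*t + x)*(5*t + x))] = (-60*t^4 - 120*t^3*x - 41*t^2*x^2 + 4*t*x^3 + x^4)/(4*(225*t^4 - 60*t^3*x - 26*t^2*x^2 + 4*t*x^3 + x^4))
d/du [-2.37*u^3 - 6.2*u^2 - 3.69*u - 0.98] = -7.11*u^2 - 12.4*u - 3.69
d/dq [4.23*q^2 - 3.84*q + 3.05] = 8.46*q - 3.84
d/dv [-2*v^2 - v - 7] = -4*v - 1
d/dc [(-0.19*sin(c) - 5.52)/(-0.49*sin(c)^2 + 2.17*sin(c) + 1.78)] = (-0.0931*sin(c)^2 - 5.4096*sin(c) + 11.6402)*cos(c)/(0.2401*sin(c)^4 - 2.1266*sin(c)^3 + 2.9645*sin(c)^2 + 7.7252*sin(c) + 3.1684)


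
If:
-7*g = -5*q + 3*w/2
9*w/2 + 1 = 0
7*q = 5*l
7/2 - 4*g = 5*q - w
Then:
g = 65/198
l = 2723/4950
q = 389/990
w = -2/9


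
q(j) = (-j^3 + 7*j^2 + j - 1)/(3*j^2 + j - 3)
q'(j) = (-6*j - 1)*(-j^3 + 7*j^2 + j - 1)/(3*j^2 + j - 3)^2 + (-3*j^2 + 14*j + 1)/(3*j^2 + j - 3)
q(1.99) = 1.92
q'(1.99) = -0.72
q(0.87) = 32.05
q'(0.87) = -1339.43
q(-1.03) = -7.66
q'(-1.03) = 66.42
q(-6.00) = 4.66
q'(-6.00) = -0.28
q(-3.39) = 4.09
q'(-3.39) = -0.06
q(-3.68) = 4.12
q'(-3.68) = -0.12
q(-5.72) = 4.58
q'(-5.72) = -0.28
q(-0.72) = -1.05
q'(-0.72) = 6.53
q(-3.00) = 4.10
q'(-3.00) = 0.08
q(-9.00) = 5.57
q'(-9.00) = -0.32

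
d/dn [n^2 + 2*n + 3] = 2*n + 2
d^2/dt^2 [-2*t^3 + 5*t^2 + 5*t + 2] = 10 - 12*t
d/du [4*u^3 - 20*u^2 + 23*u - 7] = 12*u^2 - 40*u + 23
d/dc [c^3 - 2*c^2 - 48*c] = 3*c^2 - 4*c - 48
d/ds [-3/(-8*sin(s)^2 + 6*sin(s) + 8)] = 3*(3 - 8*sin(s))*cos(s)/(2*(3*sin(s) + 4*cos(s)^2)^2)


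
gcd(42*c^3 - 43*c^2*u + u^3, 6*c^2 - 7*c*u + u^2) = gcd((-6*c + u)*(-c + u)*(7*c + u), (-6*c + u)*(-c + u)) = 6*c^2 - 7*c*u + u^2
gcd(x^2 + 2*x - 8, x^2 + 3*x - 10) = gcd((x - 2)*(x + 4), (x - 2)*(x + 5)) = x - 2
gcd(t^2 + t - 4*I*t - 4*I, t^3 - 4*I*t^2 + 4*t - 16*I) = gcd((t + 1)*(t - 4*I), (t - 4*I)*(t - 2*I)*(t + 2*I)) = t - 4*I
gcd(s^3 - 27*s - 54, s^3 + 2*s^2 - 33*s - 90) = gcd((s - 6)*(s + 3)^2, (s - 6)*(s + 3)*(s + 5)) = s^2 - 3*s - 18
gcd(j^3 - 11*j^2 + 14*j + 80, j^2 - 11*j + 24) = j - 8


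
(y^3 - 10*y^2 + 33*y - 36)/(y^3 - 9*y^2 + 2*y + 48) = (y^2 - 7*y + 12)/(y^2 - 6*y - 16)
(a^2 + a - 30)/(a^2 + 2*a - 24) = (a - 5)/(a - 4)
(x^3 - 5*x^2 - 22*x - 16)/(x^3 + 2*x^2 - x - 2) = (x - 8)/(x - 1)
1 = 1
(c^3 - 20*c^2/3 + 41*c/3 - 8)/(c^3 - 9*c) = (3*c^2 - 11*c + 8)/(3*c*(c + 3))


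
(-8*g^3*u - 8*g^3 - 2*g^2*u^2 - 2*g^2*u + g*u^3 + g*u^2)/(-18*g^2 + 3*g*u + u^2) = g*(-8*g^2*u - 8*g^2 - 2*g*u^2 - 2*g*u + u^3 + u^2)/(-18*g^2 + 3*g*u + u^2)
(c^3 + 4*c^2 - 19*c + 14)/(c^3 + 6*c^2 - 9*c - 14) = (c - 1)/(c + 1)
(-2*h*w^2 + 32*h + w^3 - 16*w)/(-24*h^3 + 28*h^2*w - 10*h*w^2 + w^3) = (w^2 - 16)/(12*h^2 - 8*h*w + w^2)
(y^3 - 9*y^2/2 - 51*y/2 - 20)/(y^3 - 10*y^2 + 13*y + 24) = (y + 5/2)/(y - 3)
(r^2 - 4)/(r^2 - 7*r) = (r^2 - 4)/(r*(r - 7))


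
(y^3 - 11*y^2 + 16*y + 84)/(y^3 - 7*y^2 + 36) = (y - 7)/(y - 3)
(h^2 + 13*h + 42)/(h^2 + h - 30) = (h + 7)/(h - 5)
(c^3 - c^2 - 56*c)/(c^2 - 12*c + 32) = c*(c + 7)/(c - 4)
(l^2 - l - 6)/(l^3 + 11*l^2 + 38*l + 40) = (l - 3)/(l^2 + 9*l + 20)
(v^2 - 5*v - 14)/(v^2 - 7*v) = (v + 2)/v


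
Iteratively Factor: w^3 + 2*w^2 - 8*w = (w)*(w^2 + 2*w - 8) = w*(w - 2)*(w + 4)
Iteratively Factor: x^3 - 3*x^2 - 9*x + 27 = (x + 3)*(x^2 - 6*x + 9) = (x - 3)*(x + 3)*(x - 3)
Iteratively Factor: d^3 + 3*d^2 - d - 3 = (d - 1)*(d^2 + 4*d + 3) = (d - 1)*(d + 1)*(d + 3)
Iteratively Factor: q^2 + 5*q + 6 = (q + 3)*(q + 2)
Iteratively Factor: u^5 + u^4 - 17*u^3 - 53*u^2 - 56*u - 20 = (u - 5)*(u^4 + 6*u^3 + 13*u^2 + 12*u + 4) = (u - 5)*(u + 2)*(u^3 + 4*u^2 + 5*u + 2) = (u - 5)*(u + 1)*(u + 2)*(u^2 + 3*u + 2) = (u - 5)*(u + 1)^2*(u + 2)*(u + 2)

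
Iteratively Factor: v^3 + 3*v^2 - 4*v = (v + 4)*(v^2 - v) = v*(v + 4)*(v - 1)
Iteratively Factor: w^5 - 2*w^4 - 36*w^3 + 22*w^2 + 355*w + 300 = (w + 4)*(w^4 - 6*w^3 - 12*w^2 + 70*w + 75) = (w - 5)*(w + 4)*(w^3 - w^2 - 17*w - 15) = (w - 5)^2*(w + 4)*(w^2 + 4*w + 3) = (w - 5)^2*(w + 1)*(w + 4)*(w + 3)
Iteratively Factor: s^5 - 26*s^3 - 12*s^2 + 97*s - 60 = (s + 3)*(s^4 - 3*s^3 - 17*s^2 + 39*s - 20) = (s - 1)*(s + 3)*(s^3 - 2*s^2 - 19*s + 20) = (s - 1)*(s + 3)*(s + 4)*(s^2 - 6*s + 5) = (s - 1)^2*(s + 3)*(s + 4)*(s - 5)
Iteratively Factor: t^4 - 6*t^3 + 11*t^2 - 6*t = (t - 1)*(t^3 - 5*t^2 + 6*t) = (t - 2)*(t - 1)*(t^2 - 3*t) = t*(t - 2)*(t - 1)*(t - 3)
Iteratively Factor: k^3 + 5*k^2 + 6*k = (k + 2)*(k^2 + 3*k) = (k + 2)*(k + 3)*(k)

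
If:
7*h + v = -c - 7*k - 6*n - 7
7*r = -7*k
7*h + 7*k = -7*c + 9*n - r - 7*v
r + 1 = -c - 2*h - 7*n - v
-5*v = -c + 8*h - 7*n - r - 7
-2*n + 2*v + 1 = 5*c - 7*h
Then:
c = 2083/77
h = 2412/77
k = -1649/77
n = -670/77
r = 1649/77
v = -3943/77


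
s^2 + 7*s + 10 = (s + 2)*(s + 5)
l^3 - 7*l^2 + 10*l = l*(l - 5)*(l - 2)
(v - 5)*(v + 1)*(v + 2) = v^3 - 2*v^2 - 13*v - 10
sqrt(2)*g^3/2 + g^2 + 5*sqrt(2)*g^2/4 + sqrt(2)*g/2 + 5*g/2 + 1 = (g + 1/2)*(g + 2)*(sqrt(2)*g/2 + 1)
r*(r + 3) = r^2 + 3*r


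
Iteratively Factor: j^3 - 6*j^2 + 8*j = (j)*(j^2 - 6*j + 8) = j*(j - 2)*(j - 4)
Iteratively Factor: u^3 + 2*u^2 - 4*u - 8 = (u - 2)*(u^2 + 4*u + 4) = (u - 2)*(u + 2)*(u + 2)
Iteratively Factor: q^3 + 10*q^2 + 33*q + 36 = (q + 3)*(q^2 + 7*q + 12) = (q + 3)^2*(q + 4)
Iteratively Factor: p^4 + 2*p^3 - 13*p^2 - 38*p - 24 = (p + 3)*(p^3 - p^2 - 10*p - 8) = (p + 2)*(p + 3)*(p^2 - 3*p - 4) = (p + 1)*(p + 2)*(p + 3)*(p - 4)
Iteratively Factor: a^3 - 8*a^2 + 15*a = (a - 5)*(a^2 - 3*a) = (a - 5)*(a - 3)*(a)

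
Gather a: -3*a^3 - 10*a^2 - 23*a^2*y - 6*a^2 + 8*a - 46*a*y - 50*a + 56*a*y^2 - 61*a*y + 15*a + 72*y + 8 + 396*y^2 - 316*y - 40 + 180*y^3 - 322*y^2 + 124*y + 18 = -3*a^3 + a^2*(-23*y - 16) + a*(56*y^2 - 107*y - 27) + 180*y^3 + 74*y^2 - 120*y - 14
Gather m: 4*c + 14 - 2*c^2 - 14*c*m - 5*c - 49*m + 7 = -2*c^2 - c + m*(-14*c - 49) + 21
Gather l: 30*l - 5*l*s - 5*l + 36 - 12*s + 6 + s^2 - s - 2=l*(25 - 5*s) + s^2 - 13*s + 40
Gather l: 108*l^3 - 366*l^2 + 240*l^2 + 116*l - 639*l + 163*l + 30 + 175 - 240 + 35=108*l^3 - 126*l^2 - 360*l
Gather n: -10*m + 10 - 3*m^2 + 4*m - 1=-3*m^2 - 6*m + 9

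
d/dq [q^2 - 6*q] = 2*q - 6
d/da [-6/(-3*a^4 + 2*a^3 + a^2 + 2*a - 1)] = 12*(-6*a^3 + 3*a^2 + a + 1)/(-3*a^4 + 2*a^3 + a^2 + 2*a - 1)^2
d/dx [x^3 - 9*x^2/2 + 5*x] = 3*x^2 - 9*x + 5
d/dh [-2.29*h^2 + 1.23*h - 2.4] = 1.23 - 4.58*h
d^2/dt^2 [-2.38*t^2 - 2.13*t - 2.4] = -4.76000000000000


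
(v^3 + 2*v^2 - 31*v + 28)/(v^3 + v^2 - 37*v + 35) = (v - 4)/(v - 5)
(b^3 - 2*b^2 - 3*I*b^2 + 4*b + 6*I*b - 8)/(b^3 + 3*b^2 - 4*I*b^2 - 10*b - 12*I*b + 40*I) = (b + I)/(b + 5)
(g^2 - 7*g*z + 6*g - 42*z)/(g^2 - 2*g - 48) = (g - 7*z)/(g - 8)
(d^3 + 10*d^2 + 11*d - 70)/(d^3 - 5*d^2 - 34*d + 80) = (d + 7)/(d - 8)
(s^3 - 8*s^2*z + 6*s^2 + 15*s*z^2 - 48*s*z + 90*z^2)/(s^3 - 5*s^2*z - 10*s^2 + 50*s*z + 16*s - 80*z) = (s^2 - 3*s*z + 6*s - 18*z)/(s^2 - 10*s + 16)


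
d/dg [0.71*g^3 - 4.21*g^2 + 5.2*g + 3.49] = 2.13*g^2 - 8.42*g + 5.2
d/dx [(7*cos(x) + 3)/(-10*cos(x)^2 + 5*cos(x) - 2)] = (-70*cos(x)^2 - 60*cos(x) + 29)*sin(x)/(10*sin(x)^2 + 5*cos(x) - 12)^2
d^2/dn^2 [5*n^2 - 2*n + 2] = 10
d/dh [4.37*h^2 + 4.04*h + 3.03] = 8.74*h + 4.04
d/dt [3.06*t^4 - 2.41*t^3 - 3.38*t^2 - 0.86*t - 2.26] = 12.24*t^3 - 7.23*t^2 - 6.76*t - 0.86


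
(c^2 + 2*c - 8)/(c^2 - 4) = (c + 4)/(c + 2)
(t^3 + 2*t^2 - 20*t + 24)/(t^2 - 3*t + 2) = (t^2 + 4*t - 12)/(t - 1)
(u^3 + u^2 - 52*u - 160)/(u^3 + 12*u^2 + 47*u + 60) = (u - 8)/(u + 3)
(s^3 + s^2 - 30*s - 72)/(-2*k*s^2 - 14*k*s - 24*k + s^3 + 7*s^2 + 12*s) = (s - 6)/(-2*k + s)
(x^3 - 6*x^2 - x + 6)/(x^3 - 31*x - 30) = (x - 1)/(x + 5)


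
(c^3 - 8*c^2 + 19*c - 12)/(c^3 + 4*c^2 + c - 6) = (c^2 - 7*c + 12)/(c^2 + 5*c + 6)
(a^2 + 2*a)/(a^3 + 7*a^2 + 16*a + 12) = a/(a^2 + 5*a + 6)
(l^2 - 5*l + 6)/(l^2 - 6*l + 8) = (l - 3)/(l - 4)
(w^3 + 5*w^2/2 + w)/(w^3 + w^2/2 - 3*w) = (2*w + 1)/(2*w - 3)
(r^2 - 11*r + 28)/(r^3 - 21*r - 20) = (-r^2 + 11*r - 28)/(-r^3 + 21*r + 20)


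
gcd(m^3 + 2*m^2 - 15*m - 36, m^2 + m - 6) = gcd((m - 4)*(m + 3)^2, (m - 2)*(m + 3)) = m + 3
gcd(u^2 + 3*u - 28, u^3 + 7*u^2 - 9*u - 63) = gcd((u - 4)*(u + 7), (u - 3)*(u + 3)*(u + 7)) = u + 7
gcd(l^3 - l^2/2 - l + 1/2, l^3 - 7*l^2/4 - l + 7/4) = l^2 - 1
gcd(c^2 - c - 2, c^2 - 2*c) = c - 2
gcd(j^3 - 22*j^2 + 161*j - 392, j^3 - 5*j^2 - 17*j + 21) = j - 7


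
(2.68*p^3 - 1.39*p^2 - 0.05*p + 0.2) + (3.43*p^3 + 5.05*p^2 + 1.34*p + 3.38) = 6.11*p^3 + 3.66*p^2 + 1.29*p + 3.58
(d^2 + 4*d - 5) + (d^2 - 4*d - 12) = 2*d^2 - 17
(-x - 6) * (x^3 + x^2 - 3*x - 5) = -x^4 - 7*x^3 - 3*x^2 + 23*x + 30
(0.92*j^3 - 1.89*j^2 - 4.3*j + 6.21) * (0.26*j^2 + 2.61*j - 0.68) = 0.2392*j^5 + 1.9098*j^4 - 6.6765*j^3 - 8.3232*j^2 + 19.1321*j - 4.2228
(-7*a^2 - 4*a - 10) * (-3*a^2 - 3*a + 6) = 21*a^4 + 33*a^3 + 6*a - 60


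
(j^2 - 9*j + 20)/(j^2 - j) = (j^2 - 9*j + 20)/(j*(j - 1))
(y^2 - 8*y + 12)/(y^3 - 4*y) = (y - 6)/(y*(y + 2))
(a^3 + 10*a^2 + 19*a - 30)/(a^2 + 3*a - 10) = (a^2 + 5*a - 6)/(a - 2)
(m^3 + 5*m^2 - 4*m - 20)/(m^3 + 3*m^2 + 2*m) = (m^2 + 3*m - 10)/(m*(m + 1))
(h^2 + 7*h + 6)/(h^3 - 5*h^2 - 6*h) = (h + 6)/(h*(h - 6))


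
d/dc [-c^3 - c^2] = c*(-3*c - 2)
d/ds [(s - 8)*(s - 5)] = 2*s - 13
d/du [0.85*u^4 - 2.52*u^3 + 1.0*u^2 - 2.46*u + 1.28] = 3.4*u^3 - 7.56*u^2 + 2.0*u - 2.46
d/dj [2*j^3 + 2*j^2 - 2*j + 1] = 6*j^2 + 4*j - 2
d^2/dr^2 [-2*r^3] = -12*r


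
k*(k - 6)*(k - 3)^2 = k^4 - 12*k^3 + 45*k^2 - 54*k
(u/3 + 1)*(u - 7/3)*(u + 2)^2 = u^4/3 + 14*u^3/9 - u^2/9 - 76*u/9 - 28/3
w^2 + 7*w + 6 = (w + 1)*(w + 6)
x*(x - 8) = x^2 - 8*x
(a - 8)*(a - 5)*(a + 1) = a^3 - 12*a^2 + 27*a + 40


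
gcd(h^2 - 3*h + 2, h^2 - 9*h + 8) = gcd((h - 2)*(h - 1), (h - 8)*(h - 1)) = h - 1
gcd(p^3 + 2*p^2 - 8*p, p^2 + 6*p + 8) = p + 4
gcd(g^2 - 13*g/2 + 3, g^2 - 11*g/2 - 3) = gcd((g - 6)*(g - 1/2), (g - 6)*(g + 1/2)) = g - 6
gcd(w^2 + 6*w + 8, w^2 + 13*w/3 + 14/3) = w + 2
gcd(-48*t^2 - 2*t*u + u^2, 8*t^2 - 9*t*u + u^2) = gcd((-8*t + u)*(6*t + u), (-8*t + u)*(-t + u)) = 8*t - u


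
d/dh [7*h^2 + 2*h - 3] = 14*h + 2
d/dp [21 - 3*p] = -3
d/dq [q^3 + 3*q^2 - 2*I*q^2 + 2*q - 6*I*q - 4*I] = 3*q^2 + q*(6 - 4*I) + 2 - 6*I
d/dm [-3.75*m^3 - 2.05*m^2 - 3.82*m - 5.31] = -11.25*m^2 - 4.1*m - 3.82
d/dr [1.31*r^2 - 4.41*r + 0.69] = 2.62*r - 4.41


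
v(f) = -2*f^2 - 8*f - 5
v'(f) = -4*f - 8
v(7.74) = -186.74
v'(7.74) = -38.96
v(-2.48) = 2.54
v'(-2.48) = 1.92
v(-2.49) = 2.52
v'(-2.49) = 1.96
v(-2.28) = 2.84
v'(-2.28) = 1.12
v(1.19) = -17.35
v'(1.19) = -12.76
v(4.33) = -77.14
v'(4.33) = -25.32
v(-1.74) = 2.86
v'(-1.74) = -1.04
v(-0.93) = 0.71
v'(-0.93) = -4.28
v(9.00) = -239.00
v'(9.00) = -44.00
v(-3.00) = 1.00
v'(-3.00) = 4.00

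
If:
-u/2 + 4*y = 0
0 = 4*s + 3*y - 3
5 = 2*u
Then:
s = 33/64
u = 5/2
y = 5/16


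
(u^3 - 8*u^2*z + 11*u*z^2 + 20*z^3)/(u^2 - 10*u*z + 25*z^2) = (-u^2 + 3*u*z + 4*z^2)/(-u + 5*z)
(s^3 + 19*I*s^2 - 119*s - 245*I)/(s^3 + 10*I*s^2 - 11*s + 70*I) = (s + 7*I)/(s - 2*I)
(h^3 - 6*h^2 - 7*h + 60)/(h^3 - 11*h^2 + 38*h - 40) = (h + 3)/(h - 2)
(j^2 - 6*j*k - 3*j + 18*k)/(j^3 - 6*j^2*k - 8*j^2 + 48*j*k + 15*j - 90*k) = 1/(j - 5)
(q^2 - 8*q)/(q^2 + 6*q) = (q - 8)/(q + 6)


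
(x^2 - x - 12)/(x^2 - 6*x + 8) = (x + 3)/(x - 2)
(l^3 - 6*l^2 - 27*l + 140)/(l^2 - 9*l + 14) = (l^2 + l - 20)/(l - 2)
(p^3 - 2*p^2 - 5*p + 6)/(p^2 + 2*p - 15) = (p^2 + p - 2)/(p + 5)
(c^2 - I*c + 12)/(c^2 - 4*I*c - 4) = (-c^2 + I*c - 12)/(-c^2 + 4*I*c + 4)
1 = 1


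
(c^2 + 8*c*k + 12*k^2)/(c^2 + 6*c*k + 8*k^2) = (c + 6*k)/(c + 4*k)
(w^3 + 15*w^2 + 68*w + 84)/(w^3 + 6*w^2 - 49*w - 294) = (w + 2)/(w - 7)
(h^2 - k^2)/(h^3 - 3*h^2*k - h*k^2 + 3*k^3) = 1/(h - 3*k)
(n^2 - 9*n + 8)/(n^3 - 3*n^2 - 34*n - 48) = (n - 1)/(n^2 + 5*n + 6)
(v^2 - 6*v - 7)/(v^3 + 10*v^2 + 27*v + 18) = (v - 7)/(v^2 + 9*v + 18)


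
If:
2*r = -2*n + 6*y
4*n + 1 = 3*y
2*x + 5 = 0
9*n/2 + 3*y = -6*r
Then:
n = -14/53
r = 11/53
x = -5/2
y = -1/53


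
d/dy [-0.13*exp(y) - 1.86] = -0.13*exp(y)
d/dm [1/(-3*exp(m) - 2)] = 3*exp(m)/(3*exp(m) + 2)^2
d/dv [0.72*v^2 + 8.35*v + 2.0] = 1.44*v + 8.35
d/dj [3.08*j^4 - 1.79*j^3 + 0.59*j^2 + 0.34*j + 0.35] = 12.32*j^3 - 5.37*j^2 + 1.18*j + 0.34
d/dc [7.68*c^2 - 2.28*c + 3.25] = 15.36*c - 2.28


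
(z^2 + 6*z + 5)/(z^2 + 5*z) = (z + 1)/z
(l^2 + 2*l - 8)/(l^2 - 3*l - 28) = (l - 2)/(l - 7)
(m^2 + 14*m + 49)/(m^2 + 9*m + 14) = (m + 7)/(m + 2)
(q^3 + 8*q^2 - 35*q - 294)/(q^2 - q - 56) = (q^2 + q - 42)/(q - 8)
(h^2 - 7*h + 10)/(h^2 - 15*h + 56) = (h^2 - 7*h + 10)/(h^2 - 15*h + 56)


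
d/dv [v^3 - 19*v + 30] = 3*v^2 - 19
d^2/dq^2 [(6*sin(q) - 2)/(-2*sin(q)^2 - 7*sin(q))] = 2*(12*sin(q)^2 - 58*sin(q) - 66 - 25/sin(q) + 84/sin(q)^2 + 98/sin(q)^3)/(2*sin(q) + 7)^3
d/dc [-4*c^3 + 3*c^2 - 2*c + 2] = -12*c^2 + 6*c - 2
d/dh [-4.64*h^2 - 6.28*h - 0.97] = -9.28*h - 6.28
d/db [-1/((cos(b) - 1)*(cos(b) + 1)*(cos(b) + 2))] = (3 - 4*cos(b)/sin(b)^2 - 2/sin(b)^2)/((cos(b) + 2)^2*sin(b))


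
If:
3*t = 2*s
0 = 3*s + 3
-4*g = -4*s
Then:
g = -1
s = -1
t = -2/3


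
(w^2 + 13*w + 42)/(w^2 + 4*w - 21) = (w + 6)/(w - 3)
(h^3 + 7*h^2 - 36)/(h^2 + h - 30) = (h^2 + h - 6)/(h - 5)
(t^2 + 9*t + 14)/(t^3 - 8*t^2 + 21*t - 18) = (t^2 + 9*t + 14)/(t^3 - 8*t^2 + 21*t - 18)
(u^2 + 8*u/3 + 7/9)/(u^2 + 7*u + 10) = (9*u^2 + 24*u + 7)/(9*(u^2 + 7*u + 10))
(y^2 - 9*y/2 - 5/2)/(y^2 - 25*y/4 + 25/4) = 2*(2*y + 1)/(4*y - 5)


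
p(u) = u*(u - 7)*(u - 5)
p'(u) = u*(u - 7) + u*(u - 5) + (u - 7)*(u - 5)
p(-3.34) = -288.03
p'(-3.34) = 148.63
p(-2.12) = -137.66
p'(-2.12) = 99.36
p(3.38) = 19.82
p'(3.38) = -11.85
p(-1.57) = -88.40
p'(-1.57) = 80.07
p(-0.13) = -4.75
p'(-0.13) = 38.17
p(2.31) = 29.14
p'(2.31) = -4.43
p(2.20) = 29.57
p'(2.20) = -3.28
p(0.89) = 22.35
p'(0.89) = 16.02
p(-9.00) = -2016.00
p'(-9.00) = 494.00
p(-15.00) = -6600.00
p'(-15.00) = 1070.00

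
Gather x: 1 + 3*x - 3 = 3*x - 2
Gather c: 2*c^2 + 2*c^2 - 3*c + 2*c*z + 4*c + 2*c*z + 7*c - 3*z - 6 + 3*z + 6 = 4*c^2 + c*(4*z + 8)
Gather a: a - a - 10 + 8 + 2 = 0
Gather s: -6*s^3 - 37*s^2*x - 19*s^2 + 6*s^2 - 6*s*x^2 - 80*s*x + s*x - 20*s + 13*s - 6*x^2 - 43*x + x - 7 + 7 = -6*s^3 + s^2*(-37*x - 13) + s*(-6*x^2 - 79*x - 7) - 6*x^2 - 42*x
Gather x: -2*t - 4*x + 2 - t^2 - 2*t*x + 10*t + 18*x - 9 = -t^2 + 8*t + x*(14 - 2*t) - 7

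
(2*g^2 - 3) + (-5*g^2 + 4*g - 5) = -3*g^2 + 4*g - 8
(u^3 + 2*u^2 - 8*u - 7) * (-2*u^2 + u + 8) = -2*u^5 - 3*u^4 + 26*u^3 + 22*u^2 - 71*u - 56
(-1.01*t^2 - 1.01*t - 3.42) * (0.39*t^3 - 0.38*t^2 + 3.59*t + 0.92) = -0.3939*t^5 - 0.0101*t^4 - 4.5759*t^3 - 3.2555*t^2 - 13.207*t - 3.1464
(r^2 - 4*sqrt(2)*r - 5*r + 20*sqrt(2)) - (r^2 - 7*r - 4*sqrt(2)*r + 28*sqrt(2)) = 2*r - 8*sqrt(2)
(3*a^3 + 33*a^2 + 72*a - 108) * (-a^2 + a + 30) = -3*a^5 - 30*a^4 + 51*a^3 + 1170*a^2 + 2052*a - 3240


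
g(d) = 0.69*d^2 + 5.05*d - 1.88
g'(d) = 1.38*d + 5.05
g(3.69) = 26.15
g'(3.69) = 10.14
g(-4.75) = -10.30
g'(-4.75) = -1.50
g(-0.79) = -5.44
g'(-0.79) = 3.96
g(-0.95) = -6.05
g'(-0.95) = 3.74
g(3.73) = 26.56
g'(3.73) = 10.20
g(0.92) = 3.35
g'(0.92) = 6.32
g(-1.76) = -8.63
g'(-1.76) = 2.62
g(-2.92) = -10.74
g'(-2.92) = 1.02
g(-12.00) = 36.88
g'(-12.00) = -11.51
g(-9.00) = 8.56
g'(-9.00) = -7.37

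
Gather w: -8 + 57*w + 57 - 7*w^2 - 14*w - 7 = -7*w^2 + 43*w + 42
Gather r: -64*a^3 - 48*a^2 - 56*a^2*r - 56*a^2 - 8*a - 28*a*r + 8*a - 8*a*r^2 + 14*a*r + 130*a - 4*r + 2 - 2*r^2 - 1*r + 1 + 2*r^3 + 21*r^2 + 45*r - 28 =-64*a^3 - 104*a^2 + 130*a + 2*r^3 + r^2*(19 - 8*a) + r*(-56*a^2 - 14*a + 40) - 25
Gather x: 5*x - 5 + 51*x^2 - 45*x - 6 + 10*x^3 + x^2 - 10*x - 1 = 10*x^3 + 52*x^2 - 50*x - 12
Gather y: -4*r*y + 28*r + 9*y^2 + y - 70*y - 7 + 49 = 28*r + 9*y^2 + y*(-4*r - 69) + 42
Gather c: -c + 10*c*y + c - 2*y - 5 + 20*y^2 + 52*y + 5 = 10*c*y + 20*y^2 + 50*y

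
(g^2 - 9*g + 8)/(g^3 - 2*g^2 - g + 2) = (g - 8)/(g^2 - g - 2)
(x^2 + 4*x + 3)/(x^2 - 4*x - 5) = (x + 3)/(x - 5)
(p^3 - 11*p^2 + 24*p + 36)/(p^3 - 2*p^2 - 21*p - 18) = (p - 6)/(p + 3)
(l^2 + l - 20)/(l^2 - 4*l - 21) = (-l^2 - l + 20)/(-l^2 + 4*l + 21)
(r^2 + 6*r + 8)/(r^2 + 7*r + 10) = (r + 4)/(r + 5)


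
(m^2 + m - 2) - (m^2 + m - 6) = 4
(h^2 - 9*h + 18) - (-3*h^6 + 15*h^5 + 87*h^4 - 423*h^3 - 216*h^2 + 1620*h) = 3*h^6 - 15*h^5 - 87*h^4 + 423*h^3 + 217*h^2 - 1629*h + 18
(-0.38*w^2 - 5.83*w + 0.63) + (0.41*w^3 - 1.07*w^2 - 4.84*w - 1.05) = 0.41*w^3 - 1.45*w^2 - 10.67*w - 0.42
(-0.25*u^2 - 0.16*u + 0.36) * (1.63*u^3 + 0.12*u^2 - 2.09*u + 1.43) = -0.4075*u^5 - 0.2908*u^4 + 1.0901*u^3 + 0.0201*u^2 - 0.9812*u + 0.5148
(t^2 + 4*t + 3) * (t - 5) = t^3 - t^2 - 17*t - 15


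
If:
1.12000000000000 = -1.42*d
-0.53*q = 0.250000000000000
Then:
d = -0.79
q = -0.47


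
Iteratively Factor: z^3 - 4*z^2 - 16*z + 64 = (z + 4)*(z^2 - 8*z + 16) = (z - 4)*(z + 4)*(z - 4)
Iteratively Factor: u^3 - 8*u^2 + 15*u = (u - 5)*(u^2 - 3*u) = (u - 5)*(u - 3)*(u)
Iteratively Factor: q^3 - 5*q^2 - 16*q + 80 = (q - 5)*(q^2 - 16) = (q - 5)*(q + 4)*(q - 4)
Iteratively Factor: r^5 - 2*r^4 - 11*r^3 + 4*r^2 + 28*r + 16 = (r - 2)*(r^4 - 11*r^2 - 18*r - 8) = (r - 2)*(r + 1)*(r^3 - r^2 - 10*r - 8) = (r - 2)*(r + 1)*(r + 2)*(r^2 - 3*r - 4) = (r - 2)*(r + 1)^2*(r + 2)*(r - 4)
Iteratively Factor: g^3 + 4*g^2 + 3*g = (g + 1)*(g^2 + 3*g) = g*(g + 1)*(g + 3)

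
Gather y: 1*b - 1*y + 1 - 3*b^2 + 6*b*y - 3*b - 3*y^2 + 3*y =-3*b^2 - 2*b - 3*y^2 + y*(6*b + 2) + 1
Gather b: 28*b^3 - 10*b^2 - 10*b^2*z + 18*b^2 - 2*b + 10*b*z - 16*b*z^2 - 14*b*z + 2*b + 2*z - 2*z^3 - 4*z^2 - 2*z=28*b^3 + b^2*(8 - 10*z) + b*(-16*z^2 - 4*z) - 2*z^3 - 4*z^2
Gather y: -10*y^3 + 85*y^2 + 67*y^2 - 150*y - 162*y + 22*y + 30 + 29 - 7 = -10*y^3 + 152*y^2 - 290*y + 52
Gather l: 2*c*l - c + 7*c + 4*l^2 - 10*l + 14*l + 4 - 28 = 6*c + 4*l^2 + l*(2*c + 4) - 24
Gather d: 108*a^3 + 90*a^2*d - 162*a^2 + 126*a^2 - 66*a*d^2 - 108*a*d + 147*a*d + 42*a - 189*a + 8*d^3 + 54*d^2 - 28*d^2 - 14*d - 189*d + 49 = 108*a^3 - 36*a^2 - 147*a + 8*d^3 + d^2*(26 - 66*a) + d*(90*a^2 + 39*a - 203) + 49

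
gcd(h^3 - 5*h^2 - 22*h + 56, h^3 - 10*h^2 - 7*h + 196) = h^2 - 3*h - 28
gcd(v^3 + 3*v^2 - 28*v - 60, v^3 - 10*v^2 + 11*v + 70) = v^2 - 3*v - 10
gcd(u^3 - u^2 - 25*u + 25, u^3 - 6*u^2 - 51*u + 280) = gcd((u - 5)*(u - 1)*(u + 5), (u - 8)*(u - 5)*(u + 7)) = u - 5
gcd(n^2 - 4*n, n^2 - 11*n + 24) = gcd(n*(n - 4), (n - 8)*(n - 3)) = 1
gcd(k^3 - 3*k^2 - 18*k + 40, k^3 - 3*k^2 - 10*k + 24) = k - 2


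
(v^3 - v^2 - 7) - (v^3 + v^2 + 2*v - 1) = -2*v^2 - 2*v - 6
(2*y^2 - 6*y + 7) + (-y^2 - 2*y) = y^2 - 8*y + 7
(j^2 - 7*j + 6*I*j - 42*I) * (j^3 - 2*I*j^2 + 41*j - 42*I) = j^5 - 7*j^4 + 4*I*j^4 + 53*j^3 - 28*I*j^3 - 371*j^2 + 204*I*j^2 + 252*j - 1428*I*j - 1764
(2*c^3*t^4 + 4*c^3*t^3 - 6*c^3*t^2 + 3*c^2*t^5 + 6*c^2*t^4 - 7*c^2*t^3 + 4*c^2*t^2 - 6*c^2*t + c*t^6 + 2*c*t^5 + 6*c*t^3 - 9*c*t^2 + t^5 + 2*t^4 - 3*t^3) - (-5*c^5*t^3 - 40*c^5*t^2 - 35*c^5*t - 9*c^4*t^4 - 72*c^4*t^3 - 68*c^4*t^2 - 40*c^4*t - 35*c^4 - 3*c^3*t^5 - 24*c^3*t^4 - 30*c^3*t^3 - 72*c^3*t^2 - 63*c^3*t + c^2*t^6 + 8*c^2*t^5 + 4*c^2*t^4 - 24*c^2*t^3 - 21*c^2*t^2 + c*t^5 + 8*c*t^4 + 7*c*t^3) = 5*c^5*t^3 + 40*c^5*t^2 + 35*c^5*t + 9*c^4*t^4 + 72*c^4*t^3 + 68*c^4*t^2 + 40*c^4*t + 35*c^4 + 3*c^3*t^5 + 26*c^3*t^4 + 34*c^3*t^3 + 66*c^3*t^2 + 63*c^3*t - c^2*t^6 - 5*c^2*t^5 + 2*c^2*t^4 + 17*c^2*t^3 + 25*c^2*t^2 - 6*c^2*t + c*t^6 + c*t^5 - 8*c*t^4 - c*t^3 - 9*c*t^2 + t^5 + 2*t^4 - 3*t^3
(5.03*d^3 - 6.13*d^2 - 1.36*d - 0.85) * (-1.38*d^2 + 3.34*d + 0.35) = -6.9414*d^5 + 25.2596*d^4 - 16.8369*d^3 - 5.5149*d^2 - 3.315*d - 0.2975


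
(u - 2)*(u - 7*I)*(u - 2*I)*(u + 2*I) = u^4 - 2*u^3 - 7*I*u^3 + 4*u^2 + 14*I*u^2 - 8*u - 28*I*u + 56*I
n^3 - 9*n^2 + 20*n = n*(n - 5)*(n - 4)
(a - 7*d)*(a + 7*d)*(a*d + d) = a^3*d + a^2*d - 49*a*d^3 - 49*d^3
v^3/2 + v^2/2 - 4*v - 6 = (v/2 + 1)*(v - 3)*(v + 2)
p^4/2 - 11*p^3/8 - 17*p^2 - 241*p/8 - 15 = (p/2 + 1/2)*(p - 8)*(p + 5/4)*(p + 3)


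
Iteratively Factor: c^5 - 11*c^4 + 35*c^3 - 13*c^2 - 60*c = (c)*(c^4 - 11*c^3 + 35*c^2 - 13*c - 60) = c*(c - 3)*(c^3 - 8*c^2 + 11*c + 20) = c*(c - 3)*(c + 1)*(c^2 - 9*c + 20) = c*(c - 5)*(c - 3)*(c + 1)*(c - 4)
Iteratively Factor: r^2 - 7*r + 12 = (r - 4)*(r - 3)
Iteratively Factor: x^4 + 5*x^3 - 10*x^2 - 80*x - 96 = (x + 4)*(x^3 + x^2 - 14*x - 24) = (x + 3)*(x + 4)*(x^2 - 2*x - 8) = (x + 2)*(x + 3)*(x + 4)*(x - 4)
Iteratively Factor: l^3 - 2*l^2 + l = (l)*(l^2 - 2*l + 1) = l*(l - 1)*(l - 1)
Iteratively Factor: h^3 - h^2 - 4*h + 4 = (h - 1)*(h^2 - 4) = (h - 1)*(h + 2)*(h - 2)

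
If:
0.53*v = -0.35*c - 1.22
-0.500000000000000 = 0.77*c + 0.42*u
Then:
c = -1.51428571428571*v - 3.48571428571429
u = 2.77619047619048*v + 5.2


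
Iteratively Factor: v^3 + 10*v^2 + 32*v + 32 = (v + 2)*(v^2 + 8*v + 16) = (v + 2)*(v + 4)*(v + 4)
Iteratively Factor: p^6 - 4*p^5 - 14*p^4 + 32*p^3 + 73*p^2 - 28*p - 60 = (p - 5)*(p^5 + p^4 - 9*p^3 - 13*p^2 + 8*p + 12) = (p - 5)*(p - 1)*(p^4 + 2*p^3 - 7*p^2 - 20*p - 12) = (p - 5)*(p - 1)*(p + 1)*(p^3 + p^2 - 8*p - 12) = (p - 5)*(p - 1)*(p + 1)*(p + 2)*(p^2 - p - 6) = (p - 5)*(p - 3)*(p - 1)*(p + 1)*(p + 2)*(p + 2)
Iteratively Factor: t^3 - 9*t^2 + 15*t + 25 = (t - 5)*(t^2 - 4*t - 5) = (t - 5)*(t + 1)*(t - 5)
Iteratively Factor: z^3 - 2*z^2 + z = (z)*(z^2 - 2*z + 1) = z*(z - 1)*(z - 1)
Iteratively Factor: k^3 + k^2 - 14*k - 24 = (k + 3)*(k^2 - 2*k - 8) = (k - 4)*(k + 3)*(k + 2)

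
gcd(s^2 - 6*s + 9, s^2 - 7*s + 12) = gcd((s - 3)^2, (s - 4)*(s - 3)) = s - 3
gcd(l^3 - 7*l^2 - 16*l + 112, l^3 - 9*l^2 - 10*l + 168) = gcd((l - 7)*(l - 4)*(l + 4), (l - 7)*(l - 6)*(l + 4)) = l^2 - 3*l - 28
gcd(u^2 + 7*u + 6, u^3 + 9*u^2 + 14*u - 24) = u + 6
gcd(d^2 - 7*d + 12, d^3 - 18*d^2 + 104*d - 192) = d - 4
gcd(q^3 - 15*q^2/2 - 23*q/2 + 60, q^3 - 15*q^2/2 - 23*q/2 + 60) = q^3 - 15*q^2/2 - 23*q/2 + 60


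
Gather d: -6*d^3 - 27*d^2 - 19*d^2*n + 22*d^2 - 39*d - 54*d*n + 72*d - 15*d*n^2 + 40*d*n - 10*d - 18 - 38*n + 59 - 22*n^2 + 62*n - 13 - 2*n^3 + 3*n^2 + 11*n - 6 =-6*d^3 + d^2*(-19*n - 5) + d*(-15*n^2 - 14*n + 23) - 2*n^3 - 19*n^2 + 35*n + 22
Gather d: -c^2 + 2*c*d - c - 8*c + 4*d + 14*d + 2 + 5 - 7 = -c^2 - 9*c + d*(2*c + 18)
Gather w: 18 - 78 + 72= 12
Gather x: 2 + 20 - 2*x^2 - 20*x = -2*x^2 - 20*x + 22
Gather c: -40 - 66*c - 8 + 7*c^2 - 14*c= 7*c^2 - 80*c - 48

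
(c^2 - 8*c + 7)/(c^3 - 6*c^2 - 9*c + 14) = 1/(c + 2)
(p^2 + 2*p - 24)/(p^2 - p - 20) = (-p^2 - 2*p + 24)/(-p^2 + p + 20)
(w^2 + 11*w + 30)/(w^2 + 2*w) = (w^2 + 11*w + 30)/(w*(w + 2))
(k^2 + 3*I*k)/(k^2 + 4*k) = (k + 3*I)/(k + 4)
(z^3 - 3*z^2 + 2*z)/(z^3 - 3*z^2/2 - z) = 2*(z - 1)/(2*z + 1)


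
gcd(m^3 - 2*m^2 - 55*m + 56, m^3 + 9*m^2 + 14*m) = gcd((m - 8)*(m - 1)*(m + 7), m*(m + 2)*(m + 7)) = m + 7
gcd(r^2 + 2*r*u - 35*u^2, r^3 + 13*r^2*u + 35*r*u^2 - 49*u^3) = r + 7*u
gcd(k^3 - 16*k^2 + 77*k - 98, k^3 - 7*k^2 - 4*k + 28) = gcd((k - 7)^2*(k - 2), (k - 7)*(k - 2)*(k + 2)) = k^2 - 9*k + 14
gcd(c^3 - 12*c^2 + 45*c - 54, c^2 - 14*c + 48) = c - 6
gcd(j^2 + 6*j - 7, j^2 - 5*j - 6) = 1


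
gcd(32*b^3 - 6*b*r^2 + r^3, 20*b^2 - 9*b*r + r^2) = -4*b + r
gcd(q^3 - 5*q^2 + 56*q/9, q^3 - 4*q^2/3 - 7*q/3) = q^2 - 7*q/3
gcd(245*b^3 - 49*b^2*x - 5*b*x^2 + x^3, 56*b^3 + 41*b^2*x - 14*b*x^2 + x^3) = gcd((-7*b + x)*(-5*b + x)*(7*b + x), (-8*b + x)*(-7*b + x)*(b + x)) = -7*b + x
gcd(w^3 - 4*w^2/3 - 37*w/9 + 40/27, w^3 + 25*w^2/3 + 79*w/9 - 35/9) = w^2 + 4*w/3 - 5/9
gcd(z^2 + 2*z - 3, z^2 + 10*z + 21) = z + 3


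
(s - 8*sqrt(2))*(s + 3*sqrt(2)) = s^2 - 5*sqrt(2)*s - 48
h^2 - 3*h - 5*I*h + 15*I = (h - 3)*(h - 5*I)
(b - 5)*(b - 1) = b^2 - 6*b + 5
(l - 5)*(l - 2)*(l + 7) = l^3 - 39*l + 70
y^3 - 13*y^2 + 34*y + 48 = (y - 8)*(y - 6)*(y + 1)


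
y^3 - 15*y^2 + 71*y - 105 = (y - 7)*(y - 5)*(y - 3)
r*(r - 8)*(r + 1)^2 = r^4 - 6*r^3 - 15*r^2 - 8*r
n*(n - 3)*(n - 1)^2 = n^4 - 5*n^3 + 7*n^2 - 3*n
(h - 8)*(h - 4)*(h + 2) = h^3 - 10*h^2 + 8*h + 64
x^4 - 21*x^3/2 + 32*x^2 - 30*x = x*(x - 6)*(x - 5/2)*(x - 2)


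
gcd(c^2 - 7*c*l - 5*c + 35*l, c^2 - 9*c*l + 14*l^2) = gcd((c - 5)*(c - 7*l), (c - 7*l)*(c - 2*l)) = c - 7*l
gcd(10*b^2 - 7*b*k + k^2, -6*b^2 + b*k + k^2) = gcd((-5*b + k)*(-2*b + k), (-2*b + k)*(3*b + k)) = 2*b - k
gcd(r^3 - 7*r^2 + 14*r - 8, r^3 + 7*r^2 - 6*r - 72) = 1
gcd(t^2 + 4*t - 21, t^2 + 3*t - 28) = t + 7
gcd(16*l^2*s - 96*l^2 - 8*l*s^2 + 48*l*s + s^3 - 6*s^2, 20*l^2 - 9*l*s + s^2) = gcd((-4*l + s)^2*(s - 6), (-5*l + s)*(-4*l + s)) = -4*l + s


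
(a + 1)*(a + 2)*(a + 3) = a^3 + 6*a^2 + 11*a + 6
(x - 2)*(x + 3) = x^2 + x - 6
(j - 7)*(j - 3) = j^2 - 10*j + 21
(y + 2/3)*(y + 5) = y^2 + 17*y/3 + 10/3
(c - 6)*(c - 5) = c^2 - 11*c + 30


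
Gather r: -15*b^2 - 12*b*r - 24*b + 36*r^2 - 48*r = -15*b^2 - 24*b + 36*r^2 + r*(-12*b - 48)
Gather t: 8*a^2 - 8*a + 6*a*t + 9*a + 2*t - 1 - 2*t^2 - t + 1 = 8*a^2 + a - 2*t^2 + t*(6*a + 1)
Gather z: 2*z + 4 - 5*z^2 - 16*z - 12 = -5*z^2 - 14*z - 8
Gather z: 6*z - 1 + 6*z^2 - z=6*z^2 + 5*z - 1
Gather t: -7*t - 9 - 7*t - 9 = -14*t - 18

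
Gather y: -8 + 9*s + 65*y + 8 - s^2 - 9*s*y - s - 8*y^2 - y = -s^2 + 8*s - 8*y^2 + y*(64 - 9*s)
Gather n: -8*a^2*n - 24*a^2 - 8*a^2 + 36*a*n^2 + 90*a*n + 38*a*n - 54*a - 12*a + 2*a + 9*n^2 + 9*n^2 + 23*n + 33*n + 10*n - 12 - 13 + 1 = -32*a^2 - 64*a + n^2*(36*a + 18) + n*(-8*a^2 + 128*a + 66) - 24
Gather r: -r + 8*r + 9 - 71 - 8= 7*r - 70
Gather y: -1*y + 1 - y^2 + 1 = -y^2 - y + 2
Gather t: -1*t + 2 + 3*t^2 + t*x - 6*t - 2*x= 3*t^2 + t*(x - 7) - 2*x + 2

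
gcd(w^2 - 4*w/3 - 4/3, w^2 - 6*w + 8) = w - 2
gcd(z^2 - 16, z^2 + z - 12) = z + 4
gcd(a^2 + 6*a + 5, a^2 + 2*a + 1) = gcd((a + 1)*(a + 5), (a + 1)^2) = a + 1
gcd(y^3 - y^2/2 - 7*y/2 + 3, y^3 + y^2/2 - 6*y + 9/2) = y^2 - 5*y/2 + 3/2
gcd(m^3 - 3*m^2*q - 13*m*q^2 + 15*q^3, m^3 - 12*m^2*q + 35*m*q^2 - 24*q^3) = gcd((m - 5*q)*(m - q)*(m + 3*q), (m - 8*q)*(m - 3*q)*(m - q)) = -m + q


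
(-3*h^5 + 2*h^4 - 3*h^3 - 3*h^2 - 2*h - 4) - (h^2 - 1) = -3*h^5 + 2*h^4 - 3*h^3 - 4*h^2 - 2*h - 3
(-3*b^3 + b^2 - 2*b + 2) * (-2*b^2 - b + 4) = 6*b^5 + b^4 - 9*b^3 + 2*b^2 - 10*b + 8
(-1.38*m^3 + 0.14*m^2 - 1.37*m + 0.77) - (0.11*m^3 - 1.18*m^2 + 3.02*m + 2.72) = -1.49*m^3 + 1.32*m^2 - 4.39*m - 1.95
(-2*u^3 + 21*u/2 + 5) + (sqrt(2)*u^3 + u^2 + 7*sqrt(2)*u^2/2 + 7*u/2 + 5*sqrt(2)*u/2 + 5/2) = -2*u^3 + sqrt(2)*u^3 + u^2 + 7*sqrt(2)*u^2/2 + 5*sqrt(2)*u/2 + 14*u + 15/2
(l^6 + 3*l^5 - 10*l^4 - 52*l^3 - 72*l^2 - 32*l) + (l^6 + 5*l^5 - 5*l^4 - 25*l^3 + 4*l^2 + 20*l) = 2*l^6 + 8*l^5 - 15*l^4 - 77*l^3 - 68*l^2 - 12*l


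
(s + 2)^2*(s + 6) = s^3 + 10*s^2 + 28*s + 24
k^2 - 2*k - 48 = (k - 8)*(k + 6)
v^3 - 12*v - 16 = (v - 4)*(v + 2)^2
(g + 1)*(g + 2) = g^2 + 3*g + 2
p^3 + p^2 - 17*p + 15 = (p - 3)*(p - 1)*(p + 5)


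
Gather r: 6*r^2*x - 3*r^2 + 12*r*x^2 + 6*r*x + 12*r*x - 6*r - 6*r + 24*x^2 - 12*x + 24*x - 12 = r^2*(6*x - 3) + r*(12*x^2 + 18*x - 12) + 24*x^2 + 12*x - 12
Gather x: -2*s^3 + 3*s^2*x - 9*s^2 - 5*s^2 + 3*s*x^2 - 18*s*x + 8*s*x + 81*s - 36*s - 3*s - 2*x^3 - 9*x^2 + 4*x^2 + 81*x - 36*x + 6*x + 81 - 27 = -2*s^3 - 14*s^2 + 42*s - 2*x^3 + x^2*(3*s - 5) + x*(3*s^2 - 10*s + 51) + 54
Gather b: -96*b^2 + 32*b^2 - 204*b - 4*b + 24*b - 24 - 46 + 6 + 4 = -64*b^2 - 184*b - 60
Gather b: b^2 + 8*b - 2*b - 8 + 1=b^2 + 6*b - 7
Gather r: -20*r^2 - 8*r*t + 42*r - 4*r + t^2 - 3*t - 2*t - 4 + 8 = -20*r^2 + r*(38 - 8*t) + t^2 - 5*t + 4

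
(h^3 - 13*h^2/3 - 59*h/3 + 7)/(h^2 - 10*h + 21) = (h^2 + 8*h/3 - 1)/(h - 3)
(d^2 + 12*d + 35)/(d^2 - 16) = (d^2 + 12*d + 35)/(d^2 - 16)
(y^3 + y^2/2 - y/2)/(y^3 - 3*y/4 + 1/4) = 2*y/(2*y - 1)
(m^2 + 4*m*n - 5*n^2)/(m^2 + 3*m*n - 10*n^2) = (m - n)/(m - 2*n)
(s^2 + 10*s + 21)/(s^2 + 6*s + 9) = (s + 7)/(s + 3)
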